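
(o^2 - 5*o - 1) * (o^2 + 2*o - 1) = o^4 - 3*o^3 - 12*o^2 + 3*o + 1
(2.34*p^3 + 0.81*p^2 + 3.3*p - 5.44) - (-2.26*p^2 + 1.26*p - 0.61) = 2.34*p^3 + 3.07*p^2 + 2.04*p - 4.83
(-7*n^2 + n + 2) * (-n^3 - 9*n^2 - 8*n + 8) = 7*n^5 + 62*n^4 + 45*n^3 - 82*n^2 - 8*n + 16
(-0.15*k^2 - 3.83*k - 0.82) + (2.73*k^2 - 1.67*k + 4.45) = 2.58*k^2 - 5.5*k + 3.63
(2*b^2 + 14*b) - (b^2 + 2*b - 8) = b^2 + 12*b + 8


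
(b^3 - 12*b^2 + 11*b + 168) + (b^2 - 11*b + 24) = b^3 - 11*b^2 + 192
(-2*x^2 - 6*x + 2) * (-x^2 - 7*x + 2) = 2*x^4 + 20*x^3 + 36*x^2 - 26*x + 4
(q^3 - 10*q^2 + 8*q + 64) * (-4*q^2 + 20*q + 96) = -4*q^5 + 60*q^4 - 136*q^3 - 1056*q^2 + 2048*q + 6144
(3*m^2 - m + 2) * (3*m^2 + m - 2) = 9*m^4 - m^2 + 4*m - 4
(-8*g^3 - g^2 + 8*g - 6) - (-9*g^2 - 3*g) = -8*g^3 + 8*g^2 + 11*g - 6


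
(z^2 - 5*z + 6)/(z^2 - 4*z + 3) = (z - 2)/(z - 1)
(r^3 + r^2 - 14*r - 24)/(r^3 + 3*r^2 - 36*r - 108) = (r^2 - 2*r - 8)/(r^2 - 36)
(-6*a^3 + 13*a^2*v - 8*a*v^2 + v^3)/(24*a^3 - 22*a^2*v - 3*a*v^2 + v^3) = (-a + v)/(4*a + v)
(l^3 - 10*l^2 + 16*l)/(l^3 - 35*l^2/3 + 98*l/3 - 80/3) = 3*l/(3*l - 5)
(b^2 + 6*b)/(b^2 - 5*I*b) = (b + 6)/(b - 5*I)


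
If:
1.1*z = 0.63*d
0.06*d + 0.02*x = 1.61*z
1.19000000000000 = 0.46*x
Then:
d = 0.06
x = 2.59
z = 0.03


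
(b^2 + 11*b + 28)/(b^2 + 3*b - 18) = (b^2 + 11*b + 28)/(b^2 + 3*b - 18)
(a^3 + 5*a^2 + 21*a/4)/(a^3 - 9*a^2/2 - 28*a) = (a + 3/2)/(a - 8)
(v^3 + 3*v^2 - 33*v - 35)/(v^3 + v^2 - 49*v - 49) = (v - 5)/(v - 7)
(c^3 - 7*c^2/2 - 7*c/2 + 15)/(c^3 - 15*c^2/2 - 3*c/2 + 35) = (c - 3)/(c - 7)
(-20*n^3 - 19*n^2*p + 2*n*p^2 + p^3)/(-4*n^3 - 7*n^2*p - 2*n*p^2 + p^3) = (5*n + p)/(n + p)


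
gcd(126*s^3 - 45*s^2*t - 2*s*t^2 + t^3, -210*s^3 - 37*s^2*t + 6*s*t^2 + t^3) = 42*s^2 - s*t - t^2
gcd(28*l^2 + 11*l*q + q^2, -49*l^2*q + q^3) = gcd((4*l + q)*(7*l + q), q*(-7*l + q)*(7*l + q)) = 7*l + q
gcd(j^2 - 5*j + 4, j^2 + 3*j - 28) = j - 4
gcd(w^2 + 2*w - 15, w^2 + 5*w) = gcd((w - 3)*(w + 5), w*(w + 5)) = w + 5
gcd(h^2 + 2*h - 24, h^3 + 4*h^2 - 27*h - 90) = h + 6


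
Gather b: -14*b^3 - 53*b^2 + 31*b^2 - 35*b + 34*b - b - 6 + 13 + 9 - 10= -14*b^3 - 22*b^2 - 2*b + 6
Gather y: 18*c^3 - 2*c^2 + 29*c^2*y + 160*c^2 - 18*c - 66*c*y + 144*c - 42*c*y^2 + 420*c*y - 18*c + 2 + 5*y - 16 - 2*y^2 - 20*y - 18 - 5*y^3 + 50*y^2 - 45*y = 18*c^3 + 158*c^2 + 108*c - 5*y^3 + y^2*(48 - 42*c) + y*(29*c^2 + 354*c - 60) - 32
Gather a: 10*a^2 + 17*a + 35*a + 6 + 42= 10*a^2 + 52*a + 48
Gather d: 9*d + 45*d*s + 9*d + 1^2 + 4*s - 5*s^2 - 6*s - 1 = d*(45*s + 18) - 5*s^2 - 2*s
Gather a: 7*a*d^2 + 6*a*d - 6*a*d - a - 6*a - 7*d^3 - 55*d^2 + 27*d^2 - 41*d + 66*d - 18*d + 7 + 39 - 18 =a*(7*d^2 - 7) - 7*d^3 - 28*d^2 + 7*d + 28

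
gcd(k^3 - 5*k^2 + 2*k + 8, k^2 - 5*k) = 1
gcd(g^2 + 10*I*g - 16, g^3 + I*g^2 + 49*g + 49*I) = 1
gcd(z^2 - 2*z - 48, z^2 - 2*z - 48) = z^2 - 2*z - 48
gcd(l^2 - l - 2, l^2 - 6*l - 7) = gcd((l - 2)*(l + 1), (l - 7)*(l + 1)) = l + 1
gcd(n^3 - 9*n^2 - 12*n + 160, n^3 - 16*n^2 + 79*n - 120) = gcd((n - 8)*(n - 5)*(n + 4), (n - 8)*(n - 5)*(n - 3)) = n^2 - 13*n + 40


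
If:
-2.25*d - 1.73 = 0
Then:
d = -0.77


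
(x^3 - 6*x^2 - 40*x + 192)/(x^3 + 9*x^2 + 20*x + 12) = (x^2 - 12*x + 32)/(x^2 + 3*x + 2)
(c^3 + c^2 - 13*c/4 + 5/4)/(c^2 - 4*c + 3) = (c^2 + 2*c - 5/4)/(c - 3)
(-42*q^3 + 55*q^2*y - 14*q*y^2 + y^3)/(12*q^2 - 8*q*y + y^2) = (7*q^2 - 8*q*y + y^2)/(-2*q + y)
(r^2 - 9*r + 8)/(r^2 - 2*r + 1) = (r - 8)/(r - 1)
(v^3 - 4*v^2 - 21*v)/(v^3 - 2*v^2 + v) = (v^2 - 4*v - 21)/(v^2 - 2*v + 1)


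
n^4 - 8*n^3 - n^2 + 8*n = n*(n - 8)*(n - 1)*(n + 1)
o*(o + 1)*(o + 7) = o^3 + 8*o^2 + 7*o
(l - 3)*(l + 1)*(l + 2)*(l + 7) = l^4 + 7*l^3 - 7*l^2 - 55*l - 42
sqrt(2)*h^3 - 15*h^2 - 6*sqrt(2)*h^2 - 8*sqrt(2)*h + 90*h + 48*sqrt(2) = (h - 6)*(h - 8*sqrt(2))*(sqrt(2)*h + 1)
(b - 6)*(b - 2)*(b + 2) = b^3 - 6*b^2 - 4*b + 24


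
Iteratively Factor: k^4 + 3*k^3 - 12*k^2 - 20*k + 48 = (k + 4)*(k^3 - k^2 - 8*k + 12) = (k - 2)*(k + 4)*(k^2 + k - 6) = (k - 2)*(k + 3)*(k + 4)*(k - 2)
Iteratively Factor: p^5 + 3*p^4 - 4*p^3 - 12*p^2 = (p + 2)*(p^4 + p^3 - 6*p^2) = (p - 2)*(p + 2)*(p^3 + 3*p^2) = p*(p - 2)*(p + 2)*(p^2 + 3*p) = p^2*(p - 2)*(p + 2)*(p + 3)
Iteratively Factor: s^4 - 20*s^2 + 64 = (s + 4)*(s^3 - 4*s^2 - 4*s + 16) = (s + 2)*(s + 4)*(s^2 - 6*s + 8) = (s - 2)*(s + 2)*(s + 4)*(s - 4)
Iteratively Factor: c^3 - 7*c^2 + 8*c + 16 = (c - 4)*(c^2 - 3*c - 4) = (c - 4)^2*(c + 1)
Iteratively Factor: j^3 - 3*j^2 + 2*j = (j)*(j^2 - 3*j + 2) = j*(j - 2)*(j - 1)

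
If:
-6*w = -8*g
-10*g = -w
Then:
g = 0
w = 0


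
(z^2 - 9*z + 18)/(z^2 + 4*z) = (z^2 - 9*z + 18)/(z*(z + 4))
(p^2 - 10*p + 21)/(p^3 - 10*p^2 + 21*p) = 1/p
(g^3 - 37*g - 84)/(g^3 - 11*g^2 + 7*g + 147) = (g + 4)/(g - 7)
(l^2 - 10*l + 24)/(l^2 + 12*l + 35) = (l^2 - 10*l + 24)/(l^2 + 12*l + 35)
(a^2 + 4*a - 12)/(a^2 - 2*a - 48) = (a - 2)/(a - 8)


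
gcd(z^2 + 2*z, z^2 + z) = z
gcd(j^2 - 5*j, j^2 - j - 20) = j - 5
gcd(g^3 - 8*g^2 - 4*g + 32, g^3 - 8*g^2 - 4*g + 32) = g^3 - 8*g^2 - 4*g + 32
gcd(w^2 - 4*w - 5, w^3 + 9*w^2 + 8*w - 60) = 1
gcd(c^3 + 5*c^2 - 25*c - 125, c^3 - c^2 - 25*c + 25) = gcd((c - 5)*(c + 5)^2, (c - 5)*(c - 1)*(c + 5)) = c^2 - 25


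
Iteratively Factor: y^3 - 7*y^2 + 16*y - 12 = (y - 3)*(y^2 - 4*y + 4) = (y - 3)*(y - 2)*(y - 2)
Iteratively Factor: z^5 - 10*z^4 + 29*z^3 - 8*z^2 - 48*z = (z - 4)*(z^4 - 6*z^3 + 5*z^2 + 12*z) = (z - 4)*(z + 1)*(z^3 - 7*z^2 + 12*z) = (z - 4)*(z - 3)*(z + 1)*(z^2 - 4*z) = (z - 4)^2*(z - 3)*(z + 1)*(z)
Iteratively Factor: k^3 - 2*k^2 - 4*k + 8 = (k - 2)*(k^2 - 4) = (k - 2)^2*(k + 2)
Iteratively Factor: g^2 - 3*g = (g)*(g - 3)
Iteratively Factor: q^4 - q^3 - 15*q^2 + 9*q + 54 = (q - 3)*(q^3 + 2*q^2 - 9*q - 18) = (q - 3)*(q + 2)*(q^2 - 9) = (q - 3)*(q + 2)*(q + 3)*(q - 3)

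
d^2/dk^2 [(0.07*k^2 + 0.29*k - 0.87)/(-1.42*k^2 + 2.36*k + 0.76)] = (-2.22044604925031e-16*k^4 - 1.63868*k^3 + 10.072344*k^2 - 19.371072*k + 12.528336)/(2.863288*k^6 - 14.276112*k^5 + 19.129104*k^4 + 2.137216*k^3 - 10.238112*k^2 - 4.089408*k - 0.438976)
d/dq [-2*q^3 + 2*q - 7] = 2 - 6*q^2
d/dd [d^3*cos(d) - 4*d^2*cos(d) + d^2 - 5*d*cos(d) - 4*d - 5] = -d^3*sin(d) + 4*d^2*sin(d) + 3*d^2*cos(d) + 5*d*sin(d) - 8*d*cos(d) + 2*d - 5*cos(d) - 4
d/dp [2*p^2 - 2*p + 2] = 4*p - 2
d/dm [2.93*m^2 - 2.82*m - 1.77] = 5.86*m - 2.82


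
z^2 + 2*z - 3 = (z - 1)*(z + 3)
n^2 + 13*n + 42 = (n + 6)*(n + 7)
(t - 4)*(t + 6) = t^2 + 2*t - 24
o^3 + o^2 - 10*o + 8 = (o - 2)*(o - 1)*(o + 4)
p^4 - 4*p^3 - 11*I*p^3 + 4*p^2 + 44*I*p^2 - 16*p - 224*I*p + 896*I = (p - 4)*(p - 8*I)*(p - 7*I)*(p + 4*I)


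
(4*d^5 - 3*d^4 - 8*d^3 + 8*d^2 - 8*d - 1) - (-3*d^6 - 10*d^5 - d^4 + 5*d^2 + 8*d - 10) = 3*d^6 + 14*d^5 - 2*d^4 - 8*d^3 + 3*d^2 - 16*d + 9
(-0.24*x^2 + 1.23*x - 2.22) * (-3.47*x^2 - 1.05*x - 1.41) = 0.8328*x^4 - 4.0161*x^3 + 6.7503*x^2 + 0.5967*x + 3.1302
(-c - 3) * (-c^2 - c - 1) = c^3 + 4*c^2 + 4*c + 3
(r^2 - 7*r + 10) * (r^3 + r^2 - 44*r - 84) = r^5 - 6*r^4 - 41*r^3 + 234*r^2 + 148*r - 840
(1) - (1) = 0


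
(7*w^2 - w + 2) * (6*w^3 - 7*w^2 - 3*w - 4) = 42*w^5 - 55*w^4 - 2*w^3 - 39*w^2 - 2*w - 8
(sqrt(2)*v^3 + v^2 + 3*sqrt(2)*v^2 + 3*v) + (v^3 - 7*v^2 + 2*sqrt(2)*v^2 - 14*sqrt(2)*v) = v^3 + sqrt(2)*v^3 - 6*v^2 + 5*sqrt(2)*v^2 - 14*sqrt(2)*v + 3*v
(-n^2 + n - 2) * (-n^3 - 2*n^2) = n^5 + n^4 + 4*n^2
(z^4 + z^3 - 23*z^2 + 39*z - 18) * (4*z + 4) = 4*z^5 + 8*z^4 - 88*z^3 + 64*z^2 + 84*z - 72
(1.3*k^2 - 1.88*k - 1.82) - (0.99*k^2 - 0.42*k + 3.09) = 0.31*k^2 - 1.46*k - 4.91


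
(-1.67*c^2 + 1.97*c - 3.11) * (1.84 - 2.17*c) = 3.6239*c^3 - 7.3477*c^2 + 10.3735*c - 5.7224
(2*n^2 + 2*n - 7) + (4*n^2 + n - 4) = 6*n^2 + 3*n - 11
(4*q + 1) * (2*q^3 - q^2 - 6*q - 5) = 8*q^4 - 2*q^3 - 25*q^2 - 26*q - 5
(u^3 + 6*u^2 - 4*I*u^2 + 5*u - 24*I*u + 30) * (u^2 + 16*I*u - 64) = u^5 + 6*u^4 + 12*I*u^4 + 5*u^3 + 72*I*u^3 + 30*u^2 + 336*I*u^2 - 320*u + 2016*I*u - 1920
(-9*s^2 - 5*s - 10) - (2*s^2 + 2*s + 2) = -11*s^2 - 7*s - 12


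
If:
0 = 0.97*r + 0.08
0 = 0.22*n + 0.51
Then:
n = -2.32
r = -0.08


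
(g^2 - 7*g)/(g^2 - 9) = g*(g - 7)/(g^2 - 9)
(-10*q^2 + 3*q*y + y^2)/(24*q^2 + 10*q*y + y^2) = (-10*q^2 + 3*q*y + y^2)/(24*q^2 + 10*q*y + y^2)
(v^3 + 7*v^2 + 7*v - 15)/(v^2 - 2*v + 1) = (v^2 + 8*v + 15)/(v - 1)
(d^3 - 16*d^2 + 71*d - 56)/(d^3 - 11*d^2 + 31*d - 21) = (d - 8)/(d - 3)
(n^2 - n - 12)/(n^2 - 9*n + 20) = (n + 3)/(n - 5)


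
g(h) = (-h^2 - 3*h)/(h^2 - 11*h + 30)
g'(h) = (11 - 2*h)*(-h^2 - 3*h)/(h^2 - 11*h + 30)^2 + (-2*h - 3)/(h^2 - 11*h + 30)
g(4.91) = -395.90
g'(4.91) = -4892.82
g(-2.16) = 0.03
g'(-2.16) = 0.03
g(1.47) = -0.41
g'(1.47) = -0.58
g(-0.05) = 0.00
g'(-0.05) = -0.09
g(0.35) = -0.04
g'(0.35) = -0.16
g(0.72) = -0.12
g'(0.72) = -0.25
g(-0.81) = 0.04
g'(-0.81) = -0.02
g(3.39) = -5.16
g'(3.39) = -7.50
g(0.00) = 0.00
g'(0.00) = -0.10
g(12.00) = -4.29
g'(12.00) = 0.68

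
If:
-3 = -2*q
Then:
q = 3/2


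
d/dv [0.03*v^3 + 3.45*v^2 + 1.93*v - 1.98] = 0.09*v^2 + 6.9*v + 1.93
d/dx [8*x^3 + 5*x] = 24*x^2 + 5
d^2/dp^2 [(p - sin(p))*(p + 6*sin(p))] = -5*p*sin(p) + 24*sin(p)^2 + 10*cos(p) - 10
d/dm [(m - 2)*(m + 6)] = 2*m + 4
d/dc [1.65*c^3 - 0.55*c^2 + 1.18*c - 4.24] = 4.95*c^2 - 1.1*c + 1.18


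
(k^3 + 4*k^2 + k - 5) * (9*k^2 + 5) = 9*k^5 + 36*k^4 + 14*k^3 - 25*k^2 + 5*k - 25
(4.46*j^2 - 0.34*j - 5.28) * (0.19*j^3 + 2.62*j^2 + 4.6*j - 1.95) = 0.8474*j^5 + 11.6206*j^4 + 18.622*j^3 - 24.0946*j^2 - 23.625*j + 10.296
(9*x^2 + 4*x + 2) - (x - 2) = 9*x^2 + 3*x + 4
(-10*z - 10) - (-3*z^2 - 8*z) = 3*z^2 - 2*z - 10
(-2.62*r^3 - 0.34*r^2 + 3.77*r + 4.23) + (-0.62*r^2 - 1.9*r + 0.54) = -2.62*r^3 - 0.96*r^2 + 1.87*r + 4.77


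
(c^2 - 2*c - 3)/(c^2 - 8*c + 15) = (c + 1)/(c - 5)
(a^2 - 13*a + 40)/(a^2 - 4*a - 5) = (a - 8)/(a + 1)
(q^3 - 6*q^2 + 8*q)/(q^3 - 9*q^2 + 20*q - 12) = q*(q - 4)/(q^2 - 7*q + 6)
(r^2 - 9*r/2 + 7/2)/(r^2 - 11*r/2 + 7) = (r - 1)/(r - 2)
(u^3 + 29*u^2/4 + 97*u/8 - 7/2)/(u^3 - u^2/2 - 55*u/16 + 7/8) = 2*(2*u^2 + 15*u + 28)/(4*u^2 - u - 14)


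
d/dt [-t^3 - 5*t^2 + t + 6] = -3*t^2 - 10*t + 1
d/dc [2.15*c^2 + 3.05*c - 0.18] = 4.3*c + 3.05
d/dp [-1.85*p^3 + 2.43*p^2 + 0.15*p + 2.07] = -5.55*p^2 + 4.86*p + 0.15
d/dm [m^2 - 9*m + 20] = 2*m - 9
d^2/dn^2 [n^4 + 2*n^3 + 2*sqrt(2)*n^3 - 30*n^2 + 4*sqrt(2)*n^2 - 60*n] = 12*n^2 + 12*n + 12*sqrt(2)*n - 60 + 8*sqrt(2)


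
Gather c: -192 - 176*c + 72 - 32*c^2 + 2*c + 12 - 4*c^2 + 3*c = -36*c^2 - 171*c - 108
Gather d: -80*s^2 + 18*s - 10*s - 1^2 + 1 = -80*s^2 + 8*s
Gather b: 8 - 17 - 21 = -30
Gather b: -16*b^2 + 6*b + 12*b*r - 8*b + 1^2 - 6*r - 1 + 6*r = -16*b^2 + b*(12*r - 2)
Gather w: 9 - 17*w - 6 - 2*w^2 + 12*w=-2*w^2 - 5*w + 3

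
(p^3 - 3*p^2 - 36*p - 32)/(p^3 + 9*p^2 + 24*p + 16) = (p - 8)/(p + 4)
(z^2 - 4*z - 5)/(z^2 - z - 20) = (z + 1)/(z + 4)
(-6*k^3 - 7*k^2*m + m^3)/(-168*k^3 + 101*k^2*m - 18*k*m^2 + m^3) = (2*k^2 + 3*k*m + m^2)/(56*k^2 - 15*k*m + m^2)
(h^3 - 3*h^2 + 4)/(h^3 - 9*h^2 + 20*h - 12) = (h^2 - h - 2)/(h^2 - 7*h + 6)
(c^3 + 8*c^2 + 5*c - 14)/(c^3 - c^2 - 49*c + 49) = (c + 2)/(c - 7)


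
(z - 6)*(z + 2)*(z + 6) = z^3 + 2*z^2 - 36*z - 72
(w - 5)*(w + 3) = w^2 - 2*w - 15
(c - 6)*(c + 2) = c^2 - 4*c - 12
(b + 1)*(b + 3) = b^2 + 4*b + 3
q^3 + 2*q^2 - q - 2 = (q - 1)*(q + 1)*(q + 2)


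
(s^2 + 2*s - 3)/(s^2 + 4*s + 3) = (s - 1)/(s + 1)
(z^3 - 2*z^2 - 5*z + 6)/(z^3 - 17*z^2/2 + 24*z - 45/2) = 2*(z^2 + z - 2)/(2*z^2 - 11*z + 15)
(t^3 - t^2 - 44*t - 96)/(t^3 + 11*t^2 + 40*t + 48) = (t - 8)/(t + 4)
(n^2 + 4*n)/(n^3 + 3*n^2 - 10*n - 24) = n/(n^2 - n - 6)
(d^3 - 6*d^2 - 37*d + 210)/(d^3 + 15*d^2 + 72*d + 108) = (d^2 - 12*d + 35)/(d^2 + 9*d + 18)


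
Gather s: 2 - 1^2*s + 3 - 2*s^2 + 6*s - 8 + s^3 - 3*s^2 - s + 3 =s^3 - 5*s^2 + 4*s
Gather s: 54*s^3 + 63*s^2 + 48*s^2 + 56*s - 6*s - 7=54*s^3 + 111*s^2 + 50*s - 7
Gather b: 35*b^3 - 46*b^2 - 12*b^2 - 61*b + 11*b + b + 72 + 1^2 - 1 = 35*b^3 - 58*b^2 - 49*b + 72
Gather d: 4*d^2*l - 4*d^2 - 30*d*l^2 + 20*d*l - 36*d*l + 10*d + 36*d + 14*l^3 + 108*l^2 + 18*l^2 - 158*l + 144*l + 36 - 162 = d^2*(4*l - 4) + d*(-30*l^2 - 16*l + 46) + 14*l^3 + 126*l^2 - 14*l - 126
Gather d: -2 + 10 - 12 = -4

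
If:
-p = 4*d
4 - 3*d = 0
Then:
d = 4/3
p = -16/3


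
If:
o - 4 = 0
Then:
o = 4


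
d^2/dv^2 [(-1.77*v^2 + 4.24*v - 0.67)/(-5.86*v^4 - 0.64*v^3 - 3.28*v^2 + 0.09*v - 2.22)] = (364.686552*v^8 - 1707.3696*v^7 + 139.131856*v^6 - 412.81236*v^5 - 383.743776*v^4 + 998.388056*v^3 - 66.6170400000001*v^2 + 178.345584*v + 6.005742)/(201.230056*v^12 + 65.932032*v^11 + 345.102432*v^10 + 64.798324*v^9 + 419.839656*v^8 + 60.121632*v^7 + 293.045374*v^6 + 18.04716*v^5 + 157.604688*v^4 + 5.529735*v^3 + 48.549402*v^2 - 1.330668*v + 10.941048)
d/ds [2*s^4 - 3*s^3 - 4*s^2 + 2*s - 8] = 8*s^3 - 9*s^2 - 8*s + 2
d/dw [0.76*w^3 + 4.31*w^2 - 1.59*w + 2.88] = 2.28*w^2 + 8.62*w - 1.59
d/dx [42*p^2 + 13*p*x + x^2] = 13*p + 2*x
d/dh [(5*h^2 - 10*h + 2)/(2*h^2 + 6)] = (5*h^2 + 13*h - 15)/(h^4 + 6*h^2 + 9)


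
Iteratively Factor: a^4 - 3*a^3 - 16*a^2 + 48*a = (a + 4)*(a^3 - 7*a^2 + 12*a) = a*(a + 4)*(a^2 - 7*a + 12) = a*(a - 4)*(a + 4)*(a - 3)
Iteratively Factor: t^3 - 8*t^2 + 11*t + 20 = (t - 4)*(t^2 - 4*t - 5) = (t - 5)*(t - 4)*(t + 1)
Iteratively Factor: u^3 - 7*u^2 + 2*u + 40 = (u + 2)*(u^2 - 9*u + 20) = (u - 5)*(u + 2)*(u - 4)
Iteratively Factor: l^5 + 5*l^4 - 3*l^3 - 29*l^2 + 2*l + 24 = (l + 3)*(l^4 + 2*l^3 - 9*l^2 - 2*l + 8) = (l + 3)*(l + 4)*(l^3 - 2*l^2 - l + 2) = (l - 2)*(l + 3)*(l + 4)*(l^2 - 1) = (l - 2)*(l - 1)*(l + 3)*(l + 4)*(l + 1)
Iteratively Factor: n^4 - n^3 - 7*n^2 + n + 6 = (n + 2)*(n^3 - 3*n^2 - n + 3) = (n - 1)*(n + 2)*(n^2 - 2*n - 3) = (n - 1)*(n + 1)*(n + 2)*(n - 3)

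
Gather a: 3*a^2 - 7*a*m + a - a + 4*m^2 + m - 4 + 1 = 3*a^2 - 7*a*m + 4*m^2 + m - 3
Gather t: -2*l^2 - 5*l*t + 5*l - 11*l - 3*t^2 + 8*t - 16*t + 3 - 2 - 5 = -2*l^2 - 6*l - 3*t^2 + t*(-5*l - 8) - 4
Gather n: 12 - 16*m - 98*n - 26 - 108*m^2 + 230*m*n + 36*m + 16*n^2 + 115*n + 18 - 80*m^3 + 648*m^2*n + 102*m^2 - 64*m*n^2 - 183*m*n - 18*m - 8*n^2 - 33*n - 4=-80*m^3 - 6*m^2 + 2*m + n^2*(8 - 64*m) + n*(648*m^2 + 47*m - 16)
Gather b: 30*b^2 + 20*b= 30*b^2 + 20*b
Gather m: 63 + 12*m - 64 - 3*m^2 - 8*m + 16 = -3*m^2 + 4*m + 15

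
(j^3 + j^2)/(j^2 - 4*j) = j*(j + 1)/(j - 4)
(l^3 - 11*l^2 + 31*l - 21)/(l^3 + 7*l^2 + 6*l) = (l^3 - 11*l^2 + 31*l - 21)/(l*(l^2 + 7*l + 6))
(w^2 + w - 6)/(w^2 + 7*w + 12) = (w - 2)/(w + 4)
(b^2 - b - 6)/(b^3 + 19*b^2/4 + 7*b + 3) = 4*(b - 3)/(4*b^2 + 11*b + 6)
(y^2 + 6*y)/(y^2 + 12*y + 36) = y/(y + 6)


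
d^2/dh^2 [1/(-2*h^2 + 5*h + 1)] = 2*(-4*h^2 + 10*h + (4*h - 5)^2 + 2)/(-2*h^2 + 5*h + 1)^3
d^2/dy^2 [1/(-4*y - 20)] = -1/(2*(y + 5)^3)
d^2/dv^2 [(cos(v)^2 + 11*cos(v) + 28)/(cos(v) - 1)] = (-4*sin(v)^4 + 180*sin(v)^2 - 147*cos(v) + 3*cos(3*v) + 144)/(4*(cos(v) - 1)^3)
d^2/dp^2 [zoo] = 0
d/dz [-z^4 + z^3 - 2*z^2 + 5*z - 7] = -4*z^3 + 3*z^2 - 4*z + 5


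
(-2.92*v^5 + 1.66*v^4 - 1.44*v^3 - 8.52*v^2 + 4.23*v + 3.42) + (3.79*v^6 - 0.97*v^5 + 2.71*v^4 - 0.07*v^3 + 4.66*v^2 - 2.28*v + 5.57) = 3.79*v^6 - 3.89*v^5 + 4.37*v^4 - 1.51*v^3 - 3.86*v^2 + 1.95*v + 8.99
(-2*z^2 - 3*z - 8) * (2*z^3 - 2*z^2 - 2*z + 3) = -4*z^5 - 2*z^4 - 6*z^3 + 16*z^2 + 7*z - 24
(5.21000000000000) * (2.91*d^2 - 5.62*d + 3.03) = 15.1611*d^2 - 29.2802*d + 15.7863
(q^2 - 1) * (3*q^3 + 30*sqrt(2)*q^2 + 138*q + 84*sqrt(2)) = 3*q^5 + 30*sqrt(2)*q^4 + 135*q^3 + 54*sqrt(2)*q^2 - 138*q - 84*sqrt(2)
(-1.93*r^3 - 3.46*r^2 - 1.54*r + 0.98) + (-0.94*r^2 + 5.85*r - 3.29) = -1.93*r^3 - 4.4*r^2 + 4.31*r - 2.31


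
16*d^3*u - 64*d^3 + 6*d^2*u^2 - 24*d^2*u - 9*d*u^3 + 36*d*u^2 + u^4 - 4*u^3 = (-8*d + u)*(-2*d + u)*(d + u)*(u - 4)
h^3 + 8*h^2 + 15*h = h*(h + 3)*(h + 5)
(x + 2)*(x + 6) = x^2 + 8*x + 12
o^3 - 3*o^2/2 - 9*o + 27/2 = (o - 3)*(o - 3/2)*(o + 3)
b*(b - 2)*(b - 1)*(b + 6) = b^4 + 3*b^3 - 16*b^2 + 12*b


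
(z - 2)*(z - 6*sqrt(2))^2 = z^3 - 12*sqrt(2)*z^2 - 2*z^2 + 24*sqrt(2)*z + 72*z - 144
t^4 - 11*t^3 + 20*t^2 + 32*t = t*(t - 8)*(t - 4)*(t + 1)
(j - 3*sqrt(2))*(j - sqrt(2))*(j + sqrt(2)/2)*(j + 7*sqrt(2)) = j^4 + 7*sqrt(2)*j^3/2 - 47*j^2 + 17*sqrt(2)*j + 42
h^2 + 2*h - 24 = (h - 4)*(h + 6)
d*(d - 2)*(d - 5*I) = d^3 - 2*d^2 - 5*I*d^2 + 10*I*d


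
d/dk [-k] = -1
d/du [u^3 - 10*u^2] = u*(3*u - 20)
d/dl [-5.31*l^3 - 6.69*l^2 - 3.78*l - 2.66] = -15.93*l^2 - 13.38*l - 3.78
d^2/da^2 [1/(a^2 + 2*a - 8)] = 2*(-a^2 - 2*a + 4*(a + 1)^2 + 8)/(a^2 + 2*a - 8)^3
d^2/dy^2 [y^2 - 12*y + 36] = 2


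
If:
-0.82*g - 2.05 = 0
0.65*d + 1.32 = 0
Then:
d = -2.03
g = -2.50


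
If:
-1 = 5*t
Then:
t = -1/5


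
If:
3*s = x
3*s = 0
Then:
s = 0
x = 0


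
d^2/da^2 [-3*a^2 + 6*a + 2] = -6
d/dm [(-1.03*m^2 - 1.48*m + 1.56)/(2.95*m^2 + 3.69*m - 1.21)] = (0.565300000000001*m^2 - 6.7114*m - 3.9656)/(8.7025*m^4 + 21.771*m^3 + 6.4771*m^2 - 8.9298*m + 1.4641)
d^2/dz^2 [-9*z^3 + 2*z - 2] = -54*z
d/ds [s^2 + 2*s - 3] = 2*s + 2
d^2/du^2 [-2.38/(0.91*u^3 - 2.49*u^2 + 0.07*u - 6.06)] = ((12.9948*u - 11.8524)*(0.91*u^3 - 2.49*u^2 + 0.07*u - 6.06) - 2.38*(2.73*u^2 - 4.98*u + 0.07)*(5.46*u^2 - 9.96*u + 0.14))/(0.91*u^3 - 2.49*u^2 + 0.07*u - 6.06)^3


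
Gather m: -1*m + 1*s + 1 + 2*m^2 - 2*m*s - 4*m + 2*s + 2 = 2*m^2 + m*(-2*s - 5) + 3*s + 3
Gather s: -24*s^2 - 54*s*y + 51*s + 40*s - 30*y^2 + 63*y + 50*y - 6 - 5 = -24*s^2 + s*(91 - 54*y) - 30*y^2 + 113*y - 11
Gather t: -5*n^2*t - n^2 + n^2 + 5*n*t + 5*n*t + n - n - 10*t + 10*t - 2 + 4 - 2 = t*(-5*n^2 + 10*n)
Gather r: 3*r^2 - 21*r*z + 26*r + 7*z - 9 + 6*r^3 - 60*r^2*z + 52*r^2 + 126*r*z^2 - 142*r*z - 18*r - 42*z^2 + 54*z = 6*r^3 + r^2*(55 - 60*z) + r*(126*z^2 - 163*z + 8) - 42*z^2 + 61*z - 9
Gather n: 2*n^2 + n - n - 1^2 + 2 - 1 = 2*n^2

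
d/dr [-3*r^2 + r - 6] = 1 - 6*r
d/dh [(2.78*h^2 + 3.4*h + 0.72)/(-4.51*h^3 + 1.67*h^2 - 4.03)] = (12.5378*h^4 + 30.668*h^3 + 4.0636*h^2 - 24.8116*h - 13.702)/(20.3401*h^6 - 15.0634*h^5 + 2.7889*h^4 + 36.3506*h^3 - 13.4602*h^2 + 16.2409)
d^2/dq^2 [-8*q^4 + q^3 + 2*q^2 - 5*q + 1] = -96*q^2 + 6*q + 4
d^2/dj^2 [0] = 0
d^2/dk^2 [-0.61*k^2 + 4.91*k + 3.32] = -1.22000000000000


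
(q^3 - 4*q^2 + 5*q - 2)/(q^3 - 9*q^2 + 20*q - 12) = (q - 1)/(q - 6)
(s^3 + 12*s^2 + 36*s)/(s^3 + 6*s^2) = (s + 6)/s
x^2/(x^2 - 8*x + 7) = x^2/(x^2 - 8*x + 7)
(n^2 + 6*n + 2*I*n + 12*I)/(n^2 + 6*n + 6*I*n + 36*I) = (n + 2*I)/(n + 6*I)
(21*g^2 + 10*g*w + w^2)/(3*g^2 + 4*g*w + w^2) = (7*g + w)/(g + w)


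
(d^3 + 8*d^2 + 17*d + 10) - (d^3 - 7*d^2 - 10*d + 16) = 15*d^2 + 27*d - 6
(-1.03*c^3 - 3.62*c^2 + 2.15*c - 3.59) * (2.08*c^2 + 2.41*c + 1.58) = -2.1424*c^5 - 10.0119*c^4 - 5.8796*c^3 - 8.0053*c^2 - 5.2549*c - 5.6722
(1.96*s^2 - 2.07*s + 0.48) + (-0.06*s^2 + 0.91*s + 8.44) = 1.9*s^2 - 1.16*s + 8.92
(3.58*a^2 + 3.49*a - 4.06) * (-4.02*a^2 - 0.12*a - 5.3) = -14.3916*a^4 - 14.4594*a^3 - 3.0716*a^2 - 18.0098*a + 21.518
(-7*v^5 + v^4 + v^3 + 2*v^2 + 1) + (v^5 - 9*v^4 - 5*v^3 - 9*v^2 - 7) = -6*v^5 - 8*v^4 - 4*v^3 - 7*v^2 - 6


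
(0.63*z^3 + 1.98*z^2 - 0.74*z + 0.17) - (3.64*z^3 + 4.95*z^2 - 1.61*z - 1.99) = -3.01*z^3 - 2.97*z^2 + 0.87*z + 2.16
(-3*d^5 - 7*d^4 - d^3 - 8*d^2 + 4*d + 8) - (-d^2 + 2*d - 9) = -3*d^5 - 7*d^4 - d^3 - 7*d^2 + 2*d + 17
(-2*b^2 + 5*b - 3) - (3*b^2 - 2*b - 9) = -5*b^2 + 7*b + 6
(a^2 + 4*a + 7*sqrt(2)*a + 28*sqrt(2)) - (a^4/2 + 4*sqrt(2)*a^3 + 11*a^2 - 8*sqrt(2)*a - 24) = -a^4/2 - 4*sqrt(2)*a^3 - 10*a^2 + 4*a + 15*sqrt(2)*a + 24 + 28*sqrt(2)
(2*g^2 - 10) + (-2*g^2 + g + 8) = g - 2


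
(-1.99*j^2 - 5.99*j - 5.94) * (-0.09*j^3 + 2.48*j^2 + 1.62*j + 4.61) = 0.1791*j^5 - 4.3961*j^4 - 17.5444*j^3 - 33.6089*j^2 - 37.2367*j - 27.3834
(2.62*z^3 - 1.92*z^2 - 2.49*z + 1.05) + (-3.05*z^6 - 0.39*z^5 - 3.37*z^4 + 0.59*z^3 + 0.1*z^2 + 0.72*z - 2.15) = -3.05*z^6 - 0.39*z^5 - 3.37*z^4 + 3.21*z^3 - 1.82*z^2 - 1.77*z - 1.1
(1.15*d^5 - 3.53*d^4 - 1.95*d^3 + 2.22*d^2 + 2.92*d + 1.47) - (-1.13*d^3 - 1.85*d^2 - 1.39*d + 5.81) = 1.15*d^5 - 3.53*d^4 - 0.82*d^3 + 4.07*d^2 + 4.31*d - 4.34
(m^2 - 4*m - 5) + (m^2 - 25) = 2*m^2 - 4*m - 30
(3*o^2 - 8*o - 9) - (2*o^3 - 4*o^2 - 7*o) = -2*o^3 + 7*o^2 - o - 9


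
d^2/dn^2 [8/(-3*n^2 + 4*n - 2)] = 16*(9*n^2 - 12*n - 4*(3*n - 2)^2 + 6)/(3*n^2 - 4*n + 2)^3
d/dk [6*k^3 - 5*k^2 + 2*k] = 18*k^2 - 10*k + 2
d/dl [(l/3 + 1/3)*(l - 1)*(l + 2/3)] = l^2 + 4*l/9 - 1/3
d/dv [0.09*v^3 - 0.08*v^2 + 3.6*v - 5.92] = 0.27*v^2 - 0.16*v + 3.6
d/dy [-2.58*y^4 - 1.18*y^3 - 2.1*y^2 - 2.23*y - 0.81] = -10.32*y^3 - 3.54*y^2 - 4.2*y - 2.23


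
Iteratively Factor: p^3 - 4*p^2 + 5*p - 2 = (p - 2)*(p^2 - 2*p + 1) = (p - 2)*(p - 1)*(p - 1)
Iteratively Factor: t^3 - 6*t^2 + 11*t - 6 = (t - 3)*(t^2 - 3*t + 2) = (t - 3)*(t - 2)*(t - 1)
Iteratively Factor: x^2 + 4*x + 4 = (x + 2)*(x + 2)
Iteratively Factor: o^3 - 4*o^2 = (o)*(o^2 - 4*o) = o*(o - 4)*(o)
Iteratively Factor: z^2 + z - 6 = (z + 3)*(z - 2)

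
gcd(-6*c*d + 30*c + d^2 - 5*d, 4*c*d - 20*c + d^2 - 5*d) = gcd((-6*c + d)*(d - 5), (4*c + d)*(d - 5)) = d - 5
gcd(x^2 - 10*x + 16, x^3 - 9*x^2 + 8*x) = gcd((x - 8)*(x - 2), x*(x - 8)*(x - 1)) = x - 8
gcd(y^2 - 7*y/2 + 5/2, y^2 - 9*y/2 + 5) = y - 5/2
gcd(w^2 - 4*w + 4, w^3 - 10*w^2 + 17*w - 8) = 1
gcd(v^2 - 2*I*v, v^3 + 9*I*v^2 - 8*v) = v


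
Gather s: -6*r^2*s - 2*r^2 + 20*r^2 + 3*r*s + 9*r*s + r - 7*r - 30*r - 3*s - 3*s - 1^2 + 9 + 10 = 18*r^2 - 36*r + s*(-6*r^2 + 12*r - 6) + 18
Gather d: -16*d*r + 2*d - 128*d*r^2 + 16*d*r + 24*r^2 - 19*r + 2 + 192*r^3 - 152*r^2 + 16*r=d*(2 - 128*r^2) + 192*r^3 - 128*r^2 - 3*r + 2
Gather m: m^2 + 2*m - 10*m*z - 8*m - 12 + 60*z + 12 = m^2 + m*(-10*z - 6) + 60*z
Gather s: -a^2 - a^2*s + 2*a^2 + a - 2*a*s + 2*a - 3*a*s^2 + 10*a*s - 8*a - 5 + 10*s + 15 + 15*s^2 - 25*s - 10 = a^2 - 5*a + s^2*(15 - 3*a) + s*(-a^2 + 8*a - 15)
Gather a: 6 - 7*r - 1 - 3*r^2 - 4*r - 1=-3*r^2 - 11*r + 4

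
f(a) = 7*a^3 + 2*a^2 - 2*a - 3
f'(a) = 21*a^2 + 4*a - 2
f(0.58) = -2.12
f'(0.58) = 7.38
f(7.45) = 2987.56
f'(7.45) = 1193.35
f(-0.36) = -2.35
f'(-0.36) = -0.72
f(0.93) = 2.50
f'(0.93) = 19.88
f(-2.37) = -80.21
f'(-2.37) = 106.47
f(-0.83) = -3.96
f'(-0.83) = 9.15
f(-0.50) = -2.38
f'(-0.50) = 1.25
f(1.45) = 19.65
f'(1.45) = 47.95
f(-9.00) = -4926.00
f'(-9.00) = 1663.00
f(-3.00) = -168.00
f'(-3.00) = 175.00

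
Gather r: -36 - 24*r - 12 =-24*r - 48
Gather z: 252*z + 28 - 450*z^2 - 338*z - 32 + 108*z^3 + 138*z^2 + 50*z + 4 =108*z^3 - 312*z^2 - 36*z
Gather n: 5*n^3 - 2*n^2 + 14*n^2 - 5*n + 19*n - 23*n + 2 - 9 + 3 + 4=5*n^3 + 12*n^2 - 9*n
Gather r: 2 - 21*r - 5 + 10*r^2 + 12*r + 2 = 10*r^2 - 9*r - 1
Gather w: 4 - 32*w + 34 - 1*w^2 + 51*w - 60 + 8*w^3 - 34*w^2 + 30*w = 8*w^3 - 35*w^2 + 49*w - 22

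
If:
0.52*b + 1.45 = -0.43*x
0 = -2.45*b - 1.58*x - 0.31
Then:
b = 9.30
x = -14.62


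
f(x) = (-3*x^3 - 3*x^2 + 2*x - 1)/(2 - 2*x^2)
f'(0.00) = 1.00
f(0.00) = -0.50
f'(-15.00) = 1.50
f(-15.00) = -21.02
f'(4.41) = 1.42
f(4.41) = 8.34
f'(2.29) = 0.82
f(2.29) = 5.68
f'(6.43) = 1.47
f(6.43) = 11.27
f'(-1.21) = 18.25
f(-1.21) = 2.69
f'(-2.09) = 2.00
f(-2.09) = -1.35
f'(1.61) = -1.75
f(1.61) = 5.68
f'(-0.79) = 18.12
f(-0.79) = -3.95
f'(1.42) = -5.46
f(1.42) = 6.30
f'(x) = 4*x*(-3*x^3 - 3*x^2 + 2*x - 1)/(2 - 2*x^2)^2 + (-9*x^2 - 6*x + 2)/(2 - 2*x^2)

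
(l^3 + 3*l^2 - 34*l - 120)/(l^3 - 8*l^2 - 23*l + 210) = (l + 4)/(l - 7)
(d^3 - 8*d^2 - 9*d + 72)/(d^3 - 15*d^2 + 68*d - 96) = (d + 3)/(d - 4)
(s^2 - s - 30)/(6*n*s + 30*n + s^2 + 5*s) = (s - 6)/(6*n + s)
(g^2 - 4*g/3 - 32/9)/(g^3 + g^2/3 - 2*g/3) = (9*g^2 - 12*g - 32)/(3*g*(3*g^2 + g - 2))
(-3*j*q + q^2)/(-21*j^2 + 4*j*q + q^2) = q/(7*j + q)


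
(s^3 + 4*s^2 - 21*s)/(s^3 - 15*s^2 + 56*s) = (s^2 + 4*s - 21)/(s^2 - 15*s + 56)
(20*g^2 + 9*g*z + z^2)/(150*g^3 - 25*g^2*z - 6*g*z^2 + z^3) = (4*g + z)/(30*g^2 - 11*g*z + z^2)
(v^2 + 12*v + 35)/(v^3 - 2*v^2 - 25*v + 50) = (v + 7)/(v^2 - 7*v + 10)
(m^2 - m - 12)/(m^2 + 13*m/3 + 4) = 3*(m - 4)/(3*m + 4)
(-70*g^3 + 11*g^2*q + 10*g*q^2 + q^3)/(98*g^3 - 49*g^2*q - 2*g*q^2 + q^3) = (5*g + q)/(-7*g + q)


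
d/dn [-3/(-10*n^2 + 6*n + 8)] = 3*(3 - 10*n)/(2*(-5*n^2 + 3*n + 4)^2)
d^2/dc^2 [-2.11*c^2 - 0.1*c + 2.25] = -4.22000000000000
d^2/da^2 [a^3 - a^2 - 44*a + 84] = 6*a - 2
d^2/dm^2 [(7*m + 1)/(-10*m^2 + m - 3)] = 2*(-(7*m + 1)*(20*m - 1)^2 + 3*(70*m + 1)*(10*m^2 - m + 3))/(10*m^2 - m + 3)^3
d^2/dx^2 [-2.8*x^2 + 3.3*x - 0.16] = -5.60000000000000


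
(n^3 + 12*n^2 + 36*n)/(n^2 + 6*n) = n + 6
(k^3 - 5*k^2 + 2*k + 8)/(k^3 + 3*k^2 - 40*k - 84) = (k^3 - 5*k^2 + 2*k + 8)/(k^3 + 3*k^2 - 40*k - 84)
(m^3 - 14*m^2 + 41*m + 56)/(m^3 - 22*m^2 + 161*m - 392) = (m + 1)/(m - 7)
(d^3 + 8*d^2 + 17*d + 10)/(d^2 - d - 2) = (d^2 + 7*d + 10)/(d - 2)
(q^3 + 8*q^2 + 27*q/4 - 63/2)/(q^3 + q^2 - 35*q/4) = (2*q^2 + 9*q - 18)/(q*(2*q - 5))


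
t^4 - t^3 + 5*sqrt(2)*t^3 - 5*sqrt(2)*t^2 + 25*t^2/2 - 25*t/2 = t*(t - 1)*(t + 5*sqrt(2)/2)^2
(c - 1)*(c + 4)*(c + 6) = c^3 + 9*c^2 + 14*c - 24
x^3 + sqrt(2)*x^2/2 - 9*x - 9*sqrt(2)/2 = (x - 3)*(x + 3)*(x + sqrt(2)/2)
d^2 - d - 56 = (d - 8)*(d + 7)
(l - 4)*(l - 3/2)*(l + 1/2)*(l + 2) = l^4 - 3*l^3 - 27*l^2/4 + 19*l/2 + 6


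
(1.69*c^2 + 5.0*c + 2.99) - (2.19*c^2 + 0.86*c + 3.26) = -0.5*c^2 + 4.14*c - 0.27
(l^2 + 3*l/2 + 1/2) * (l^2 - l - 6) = l^4 + l^3/2 - 7*l^2 - 19*l/2 - 3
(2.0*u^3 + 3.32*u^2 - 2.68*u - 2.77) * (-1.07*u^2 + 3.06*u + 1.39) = -2.14*u^5 + 2.5676*u^4 + 15.8068*u^3 - 0.622100000000001*u^2 - 12.2014*u - 3.8503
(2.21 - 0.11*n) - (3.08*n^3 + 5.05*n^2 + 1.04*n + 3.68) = -3.08*n^3 - 5.05*n^2 - 1.15*n - 1.47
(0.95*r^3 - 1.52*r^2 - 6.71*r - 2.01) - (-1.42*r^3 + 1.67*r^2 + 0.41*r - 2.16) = 2.37*r^3 - 3.19*r^2 - 7.12*r + 0.15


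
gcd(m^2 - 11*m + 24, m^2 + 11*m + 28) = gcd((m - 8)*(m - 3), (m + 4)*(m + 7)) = 1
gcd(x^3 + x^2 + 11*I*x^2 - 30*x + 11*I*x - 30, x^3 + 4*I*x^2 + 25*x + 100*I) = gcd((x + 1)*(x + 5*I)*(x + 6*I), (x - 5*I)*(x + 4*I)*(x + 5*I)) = x + 5*I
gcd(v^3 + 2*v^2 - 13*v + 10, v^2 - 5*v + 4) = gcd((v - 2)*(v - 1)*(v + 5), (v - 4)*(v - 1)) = v - 1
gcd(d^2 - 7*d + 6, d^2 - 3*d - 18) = d - 6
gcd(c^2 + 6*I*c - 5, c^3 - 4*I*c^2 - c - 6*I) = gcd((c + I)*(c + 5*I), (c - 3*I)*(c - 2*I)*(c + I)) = c + I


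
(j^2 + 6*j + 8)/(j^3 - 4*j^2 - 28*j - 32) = (j + 4)/(j^2 - 6*j - 16)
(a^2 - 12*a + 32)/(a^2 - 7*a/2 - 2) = 2*(a - 8)/(2*a + 1)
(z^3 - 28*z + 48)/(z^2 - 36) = (z^2 - 6*z + 8)/(z - 6)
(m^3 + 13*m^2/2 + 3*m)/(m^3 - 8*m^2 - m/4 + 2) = 2*m*(m + 6)/(2*m^2 - 17*m + 8)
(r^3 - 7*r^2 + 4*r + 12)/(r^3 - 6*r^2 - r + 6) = (r - 2)/(r - 1)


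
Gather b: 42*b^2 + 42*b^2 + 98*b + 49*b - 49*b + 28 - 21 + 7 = 84*b^2 + 98*b + 14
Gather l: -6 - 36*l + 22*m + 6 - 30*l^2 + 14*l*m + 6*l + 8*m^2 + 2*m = -30*l^2 + l*(14*m - 30) + 8*m^2 + 24*m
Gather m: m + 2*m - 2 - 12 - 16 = 3*m - 30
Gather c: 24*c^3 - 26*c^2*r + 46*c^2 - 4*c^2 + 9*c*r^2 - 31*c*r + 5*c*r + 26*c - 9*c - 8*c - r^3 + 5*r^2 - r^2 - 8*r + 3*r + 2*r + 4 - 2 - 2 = 24*c^3 + c^2*(42 - 26*r) + c*(9*r^2 - 26*r + 9) - r^3 + 4*r^2 - 3*r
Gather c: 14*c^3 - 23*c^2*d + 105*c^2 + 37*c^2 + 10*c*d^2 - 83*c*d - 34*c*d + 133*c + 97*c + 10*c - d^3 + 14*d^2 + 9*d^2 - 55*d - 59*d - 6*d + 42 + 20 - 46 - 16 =14*c^3 + c^2*(142 - 23*d) + c*(10*d^2 - 117*d + 240) - d^3 + 23*d^2 - 120*d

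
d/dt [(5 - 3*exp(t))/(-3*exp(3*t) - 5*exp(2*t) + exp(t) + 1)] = (-(3*exp(t) - 5)*(9*exp(2*t) + 10*exp(t) - 1) + 9*exp(3*t) + 15*exp(2*t) - 3*exp(t) - 3)*exp(t)/(3*exp(3*t) + 5*exp(2*t) - exp(t) - 1)^2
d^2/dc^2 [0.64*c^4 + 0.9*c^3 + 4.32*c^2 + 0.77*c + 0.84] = 7.68*c^2 + 5.4*c + 8.64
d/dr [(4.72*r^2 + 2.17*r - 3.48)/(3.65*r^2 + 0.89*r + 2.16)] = (-3.7197*r^2 + 45.7944*r + 7.7844)/(13.3225*r^4 + 6.497*r^3 + 16.5601*r^2 + 3.8448*r + 4.6656)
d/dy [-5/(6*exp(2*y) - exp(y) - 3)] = (60*exp(y) - 5)*exp(y)/(-6*exp(2*y) + exp(y) + 3)^2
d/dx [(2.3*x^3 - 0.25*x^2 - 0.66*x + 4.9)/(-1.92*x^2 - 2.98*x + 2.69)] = (-4.416*x^4 - 13.708*x^3 + 18.0388*x^2 + 17.471*x + 12.8266)/(3.6864*x^4 + 11.4432*x^3 - 1.4492*x^2 - 16.0324*x + 7.2361)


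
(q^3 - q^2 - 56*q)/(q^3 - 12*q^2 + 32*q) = (q + 7)/(q - 4)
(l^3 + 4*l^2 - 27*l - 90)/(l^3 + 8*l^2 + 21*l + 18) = (l^2 + l - 30)/(l^2 + 5*l + 6)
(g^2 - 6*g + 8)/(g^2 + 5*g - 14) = (g - 4)/(g + 7)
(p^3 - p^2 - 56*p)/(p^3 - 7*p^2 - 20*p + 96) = p*(p + 7)/(p^2 + p - 12)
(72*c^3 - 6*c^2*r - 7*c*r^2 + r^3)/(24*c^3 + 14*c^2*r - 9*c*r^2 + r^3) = (3*c + r)/(c + r)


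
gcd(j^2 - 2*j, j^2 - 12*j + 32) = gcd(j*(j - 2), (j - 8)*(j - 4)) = 1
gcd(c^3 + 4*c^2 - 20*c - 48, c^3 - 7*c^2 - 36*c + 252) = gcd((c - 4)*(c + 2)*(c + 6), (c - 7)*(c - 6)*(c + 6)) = c + 6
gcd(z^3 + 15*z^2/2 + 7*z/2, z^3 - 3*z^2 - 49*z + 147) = z + 7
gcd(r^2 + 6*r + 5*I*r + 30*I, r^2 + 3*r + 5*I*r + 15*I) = r + 5*I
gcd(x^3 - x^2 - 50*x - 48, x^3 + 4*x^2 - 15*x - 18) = x^2 + 7*x + 6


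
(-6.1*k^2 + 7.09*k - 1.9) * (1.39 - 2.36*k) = 14.396*k^3 - 25.2114*k^2 + 14.3391*k - 2.641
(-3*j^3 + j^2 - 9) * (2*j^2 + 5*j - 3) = -6*j^5 - 13*j^4 + 14*j^3 - 21*j^2 - 45*j + 27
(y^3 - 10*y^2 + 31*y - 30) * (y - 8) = y^4 - 18*y^3 + 111*y^2 - 278*y + 240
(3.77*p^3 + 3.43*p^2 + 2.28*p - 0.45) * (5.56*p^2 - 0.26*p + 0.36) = 20.9612*p^5 + 18.0906*p^4 + 13.1422*p^3 - 1.86*p^2 + 0.9378*p - 0.162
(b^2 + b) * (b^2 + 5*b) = b^4 + 6*b^3 + 5*b^2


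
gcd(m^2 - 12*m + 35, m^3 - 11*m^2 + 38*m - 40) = m - 5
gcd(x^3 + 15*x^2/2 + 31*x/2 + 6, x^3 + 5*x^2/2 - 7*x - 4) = x^2 + 9*x/2 + 2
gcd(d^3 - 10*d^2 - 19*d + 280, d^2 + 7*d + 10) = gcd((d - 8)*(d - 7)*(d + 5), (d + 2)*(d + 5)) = d + 5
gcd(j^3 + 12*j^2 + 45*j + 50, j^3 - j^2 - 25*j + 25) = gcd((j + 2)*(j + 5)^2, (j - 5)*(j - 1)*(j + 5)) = j + 5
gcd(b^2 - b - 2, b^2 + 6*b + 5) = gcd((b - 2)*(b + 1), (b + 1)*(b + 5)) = b + 1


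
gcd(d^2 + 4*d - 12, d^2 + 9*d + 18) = d + 6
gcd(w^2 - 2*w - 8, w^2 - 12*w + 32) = w - 4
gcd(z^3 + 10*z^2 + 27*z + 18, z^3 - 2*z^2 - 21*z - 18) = z^2 + 4*z + 3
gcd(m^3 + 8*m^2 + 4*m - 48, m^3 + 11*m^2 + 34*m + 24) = m^2 + 10*m + 24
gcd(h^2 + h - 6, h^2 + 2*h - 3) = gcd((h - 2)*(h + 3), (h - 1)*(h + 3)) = h + 3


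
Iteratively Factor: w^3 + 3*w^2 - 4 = (w + 2)*(w^2 + w - 2) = (w + 2)^2*(w - 1)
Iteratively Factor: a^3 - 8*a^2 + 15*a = (a)*(a^2 - 8*a + 15) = a*(a - 3)*(a - 5)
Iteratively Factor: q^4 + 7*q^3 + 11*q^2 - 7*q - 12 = (q + 1)*(q^3 + 6*q^2 + 5*q - 12) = (q + 1)*(q + 3)*(q^2 + 3*q - 4) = (q - 1)*(q + 1)*(q + 3)*(q + 4)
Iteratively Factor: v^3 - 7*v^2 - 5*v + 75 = (v - 5)*(v^2 - 2*v - 15) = (v - 5)^2*(v + 3)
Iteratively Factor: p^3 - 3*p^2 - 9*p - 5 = (p + 1)*(p^2 - 4*p - 5) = (p - 5)*(p + 1)*(p + 1)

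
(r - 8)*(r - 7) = r^2 - 15*r + 56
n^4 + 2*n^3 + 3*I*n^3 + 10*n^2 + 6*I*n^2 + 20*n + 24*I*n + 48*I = (n + 2)*(n - 3*I)*(n + 2*I)*(n + 4*I)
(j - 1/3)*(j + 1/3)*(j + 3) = j^3 + 3*j^2 - j/9 - 1/3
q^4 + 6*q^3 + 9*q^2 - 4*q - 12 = (q - 1)*(q + 2)^2*(q + 3)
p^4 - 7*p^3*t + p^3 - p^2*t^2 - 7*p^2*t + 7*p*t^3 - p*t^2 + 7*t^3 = (p + 1)*(p - 7*t)*(p - t)*(p + t)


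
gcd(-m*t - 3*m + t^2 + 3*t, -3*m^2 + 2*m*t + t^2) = -m + t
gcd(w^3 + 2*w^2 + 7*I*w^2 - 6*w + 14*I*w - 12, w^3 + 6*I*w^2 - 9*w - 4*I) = w + I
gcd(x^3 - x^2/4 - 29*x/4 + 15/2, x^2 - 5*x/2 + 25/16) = x - 5/4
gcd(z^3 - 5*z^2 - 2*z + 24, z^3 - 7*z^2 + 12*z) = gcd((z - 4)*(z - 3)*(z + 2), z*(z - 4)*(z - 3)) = z^2 - 7*z + 12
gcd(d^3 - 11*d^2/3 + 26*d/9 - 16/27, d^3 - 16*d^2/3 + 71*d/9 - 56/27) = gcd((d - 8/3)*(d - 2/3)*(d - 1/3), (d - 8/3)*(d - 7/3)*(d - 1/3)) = d^2 - 3*d + 8/9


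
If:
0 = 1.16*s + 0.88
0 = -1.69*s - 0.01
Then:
No Solution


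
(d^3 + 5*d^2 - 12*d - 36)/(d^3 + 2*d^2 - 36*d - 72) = (d - 3)/(d - 6)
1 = 1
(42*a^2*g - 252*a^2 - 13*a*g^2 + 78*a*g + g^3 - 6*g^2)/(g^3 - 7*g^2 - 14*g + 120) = (42*a^2 - 13*a*g + g^2)/(g^2 - g - 20)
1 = 1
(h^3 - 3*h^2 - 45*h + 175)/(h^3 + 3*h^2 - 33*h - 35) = (h - 5)/(h + 1)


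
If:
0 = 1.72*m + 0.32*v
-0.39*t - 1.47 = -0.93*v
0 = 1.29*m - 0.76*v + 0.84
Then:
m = -0.16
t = -1.77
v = 0.84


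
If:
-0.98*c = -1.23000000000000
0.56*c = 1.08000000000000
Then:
No Solution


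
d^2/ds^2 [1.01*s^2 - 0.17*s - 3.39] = 2.02000000000000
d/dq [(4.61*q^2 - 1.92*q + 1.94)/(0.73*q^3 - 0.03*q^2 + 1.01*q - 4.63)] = (-3.3653*q^4 + 2.8032*q^3 + 0.349900000000002*q^2 - 42.5722*q + 6.9302)/(0.5329*q^6 - 0.0438*q^5 + 1.4755*q^4 - 6.8204*q^3 + 1.2979*q^2 - 9.3526*q + 21.4369)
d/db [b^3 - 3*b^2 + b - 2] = 3*b^2 - 6*b + 1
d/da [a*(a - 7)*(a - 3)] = 3*a^2 - 20*a + 21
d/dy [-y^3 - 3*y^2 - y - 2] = -3*y^2 - 6*y - 1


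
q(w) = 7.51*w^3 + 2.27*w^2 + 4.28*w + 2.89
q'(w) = 22.53*w^2 + 4.54*w + 4.28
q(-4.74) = -766.18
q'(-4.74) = 488.96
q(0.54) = 7.05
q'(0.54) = 13.30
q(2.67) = 173.45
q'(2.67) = 177.02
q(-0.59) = -0.39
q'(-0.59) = 9.44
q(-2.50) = -110.97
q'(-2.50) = 133.74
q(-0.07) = 2.60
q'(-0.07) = 4.07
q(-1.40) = -19.26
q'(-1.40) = 42.08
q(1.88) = 68.86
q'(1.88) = 92.45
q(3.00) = 238.93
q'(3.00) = 220.67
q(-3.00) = -192.29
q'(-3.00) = 193.43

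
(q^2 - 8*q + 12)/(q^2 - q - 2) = (q - 6)/(q + 1)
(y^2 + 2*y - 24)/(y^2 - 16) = (y + 6)/(y + 4)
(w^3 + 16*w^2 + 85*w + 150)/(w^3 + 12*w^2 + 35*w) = (w^2 + 11*w + 30)/(w*(w + 7))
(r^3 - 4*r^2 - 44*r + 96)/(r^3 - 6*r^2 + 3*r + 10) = (r^2 - 2*r - 48)/(r^2 - 4*r - 5)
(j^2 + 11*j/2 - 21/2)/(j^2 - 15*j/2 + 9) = (j + 7)/(j - 6)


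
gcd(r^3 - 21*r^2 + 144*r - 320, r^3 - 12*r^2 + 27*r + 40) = r^2 - 13*r + 40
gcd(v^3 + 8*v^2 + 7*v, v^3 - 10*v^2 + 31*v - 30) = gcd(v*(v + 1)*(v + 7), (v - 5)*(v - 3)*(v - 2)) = 1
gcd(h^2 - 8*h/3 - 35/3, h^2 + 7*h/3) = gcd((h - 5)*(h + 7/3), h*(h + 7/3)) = h + 7/3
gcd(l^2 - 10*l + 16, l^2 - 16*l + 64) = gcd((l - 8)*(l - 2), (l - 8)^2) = l - 8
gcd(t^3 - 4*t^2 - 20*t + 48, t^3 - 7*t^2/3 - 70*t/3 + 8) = t^2 - 2*t - 24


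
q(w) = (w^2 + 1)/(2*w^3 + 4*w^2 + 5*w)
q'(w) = 2*w/(2*w^3 + 4*w^2 + 5*w) + (w^2 + 1)*(-6*w^2 - 8*w - 5)/(2*w^3 + 4*w^2 + 5*w)^2 = (-2*w^4 - w^2 - 8*w - 5)/(w^2*(4*w^4 + 16*w^3 + 36*w^2 + 40*w + 25))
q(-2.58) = -0.37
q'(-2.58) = -0.19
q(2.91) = 0.10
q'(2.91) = -0.02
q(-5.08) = -0.15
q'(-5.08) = -0.04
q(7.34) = 0.05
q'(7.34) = -0.01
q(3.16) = 0.09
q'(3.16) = -0.02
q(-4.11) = -0.19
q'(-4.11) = -0.07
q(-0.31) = -0.89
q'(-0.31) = -1.76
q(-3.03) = -0.30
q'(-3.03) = -0.14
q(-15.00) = -0.04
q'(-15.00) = 0.00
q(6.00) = 0.06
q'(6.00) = -0.00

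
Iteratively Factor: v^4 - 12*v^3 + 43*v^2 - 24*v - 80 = (v + 1)*(v^3 - 13*v^2 + 56*v - 80) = (v - 5)*(v + 1)*(v^2 - 8*v + 16) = (v - 5)*(v - 4)*(v + 1)*(v - 4)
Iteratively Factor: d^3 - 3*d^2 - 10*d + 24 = (d - 2)*(d^2 - d - 12) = (d - 4)*(d - 2)*(d + 3)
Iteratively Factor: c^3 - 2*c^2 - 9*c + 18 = (c - 2)*(c^2 - 9) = (c - 2)*(c + 3)*(c - 3)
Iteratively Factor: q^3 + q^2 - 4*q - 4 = (q + 1)*(q^2 - 4) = (q - 2)*(q + 1)*(q + 2)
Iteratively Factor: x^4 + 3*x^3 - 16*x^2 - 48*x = (x - 4)*(x^3 + 7*x^2 + 12*x) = (x - 4)*(x + 4)*(x^2 + 3*x) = x*(x - 4)*(x + 4)*(x + 3)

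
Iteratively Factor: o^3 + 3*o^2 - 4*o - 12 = (o - 2)*(o^2 + 5*o + 6) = (o - 2)*(o + 3)*(o + 2)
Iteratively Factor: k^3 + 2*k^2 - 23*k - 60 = (k + 3)*(k^2 - k - 20) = (k + 3)*(k + 4)*(k - 5)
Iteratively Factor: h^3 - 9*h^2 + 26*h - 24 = (h - 3)*(h^2 - 6*h + 8) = (h - 3)*(h - 2)*(h - 4)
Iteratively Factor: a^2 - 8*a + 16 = (a - 4)*(a - 4)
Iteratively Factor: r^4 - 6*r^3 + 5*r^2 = (r)*(r^3 - 6*r^2 + 5*r) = r^2*(r^2 - 6*r + 5) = r^2*(r - 1)*(r - 5)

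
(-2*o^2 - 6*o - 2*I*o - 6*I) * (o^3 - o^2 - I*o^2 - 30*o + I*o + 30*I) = -2*o^5 - 4*o^4 + 64*o^3 + 176*o^2 + 66*o + 180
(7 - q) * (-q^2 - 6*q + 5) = q^3 - q^2 - 47*q + 35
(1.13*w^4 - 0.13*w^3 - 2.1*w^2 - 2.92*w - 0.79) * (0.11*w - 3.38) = 0.1243*w^5 - 3.8337*w^4 + 0.2084*w^3 + 6.7768*w^2 + 9.7827*w + 2.6702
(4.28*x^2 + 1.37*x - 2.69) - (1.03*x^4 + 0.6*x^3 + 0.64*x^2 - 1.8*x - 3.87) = -1.03*x^4 - 0.6*x^3 + 3.64*x^2 + 3.17*x + 1.18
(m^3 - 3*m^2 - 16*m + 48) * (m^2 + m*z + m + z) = m^5 + m^4*z - 2*m^4 - 2*m^3*z - 19*m^3 - 19*m^2*z + 32*m^2 + 32*m*z + 48*m + 48*z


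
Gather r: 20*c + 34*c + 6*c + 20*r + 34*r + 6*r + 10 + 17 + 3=60*c + 60*r + 30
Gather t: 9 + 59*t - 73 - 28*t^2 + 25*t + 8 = -28*t^2 + 84*t - 56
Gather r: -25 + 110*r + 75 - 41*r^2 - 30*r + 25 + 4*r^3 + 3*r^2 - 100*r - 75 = 4*r^3 - 38*r^2 - 20*r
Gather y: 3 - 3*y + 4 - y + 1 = 8 - 4*y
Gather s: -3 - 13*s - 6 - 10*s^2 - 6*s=-10*s^2 - 19*s - 9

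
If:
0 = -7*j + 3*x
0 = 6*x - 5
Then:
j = 5/14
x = 5/6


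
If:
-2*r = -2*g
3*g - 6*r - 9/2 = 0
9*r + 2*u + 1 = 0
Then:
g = -3/2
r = -3/2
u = 25/4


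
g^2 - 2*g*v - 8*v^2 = (g - 4*v)*(g + 2*v)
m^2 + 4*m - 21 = (m - 3)*(m + 7)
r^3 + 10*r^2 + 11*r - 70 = (r - 2)*(r + 5)*(r + 7)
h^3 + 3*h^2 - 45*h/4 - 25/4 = (h - 5/2)*(h + 1/2)*(h + 5)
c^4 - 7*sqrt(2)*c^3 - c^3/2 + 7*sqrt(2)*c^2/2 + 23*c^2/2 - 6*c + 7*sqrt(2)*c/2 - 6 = (c - 1)*(c + 1/2)*(c - 6*sqrt(2))*(c - sqrt(2))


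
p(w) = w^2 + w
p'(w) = 2*w + 1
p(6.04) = 42.52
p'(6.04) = 13.08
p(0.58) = 0.92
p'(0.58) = 2.16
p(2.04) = 6.20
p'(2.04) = 5.08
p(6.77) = 52.60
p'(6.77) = 14.54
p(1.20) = 2.64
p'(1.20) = 3.40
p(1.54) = 3.91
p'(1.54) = 4.08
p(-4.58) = 16.40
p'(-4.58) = -8.16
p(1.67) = 4.46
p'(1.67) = 4.34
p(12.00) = 156.00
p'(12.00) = 25.00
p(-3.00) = 6.00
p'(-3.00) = -5.00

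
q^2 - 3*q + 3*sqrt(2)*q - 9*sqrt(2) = (q - 3)*(q + 3*sqrt(2))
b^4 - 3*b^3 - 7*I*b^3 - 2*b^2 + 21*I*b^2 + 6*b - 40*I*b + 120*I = (b - 3)*(b - 5*I)*(b - 4*I)*(b + 2*I)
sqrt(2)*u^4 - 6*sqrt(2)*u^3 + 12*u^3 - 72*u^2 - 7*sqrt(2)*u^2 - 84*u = u*(u - 7)*(u + 6*sqrt(2))*(sqrt(2)*u + sqrt(2))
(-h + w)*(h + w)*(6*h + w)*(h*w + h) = -6*h^4*w - 6*h^4 - h^3*w^2 - h^3*w + 6*h^2*w^3 + 6*h^2*w^2 + h*w^4 + h*w^3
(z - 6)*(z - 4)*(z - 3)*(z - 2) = z^4 - 15*z^3 + 80*z^2 - 180*z + 144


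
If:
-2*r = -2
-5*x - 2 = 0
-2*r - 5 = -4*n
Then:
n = 7/4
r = 1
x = -2/5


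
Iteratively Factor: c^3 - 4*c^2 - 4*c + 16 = (c - 2)*(c^2 - 2*c - 8) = (c - 4)*(c - 2)*(c + 2)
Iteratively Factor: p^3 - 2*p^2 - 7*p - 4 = (p + 1)*(p^2 - 3*p - 4) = (p - 4)*(p + 1)*(p + 1)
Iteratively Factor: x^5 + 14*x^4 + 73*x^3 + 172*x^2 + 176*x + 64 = (x + 4)*(x^4 + 10*x^3 + 33*x^2 + 40*x + 16) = (x + 1)*(x + 4)*(x^3 + 9*x^2 + 24*x + 16) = (x + 1)*(x + 4)^2*(x^2 + 5*x + 4) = (x + 1)*(x + 4)^3*(x + 1)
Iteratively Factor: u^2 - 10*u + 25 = (u - 5)*(u - 5)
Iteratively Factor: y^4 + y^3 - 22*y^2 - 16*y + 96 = (y + 4)*(y^3 - 3*y^2 - 10*y + 24) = (y - 2)*(y + 4)*(y^2 - y - 12) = (y - 2)*(y + 3)*(y + 4)*(y - 4)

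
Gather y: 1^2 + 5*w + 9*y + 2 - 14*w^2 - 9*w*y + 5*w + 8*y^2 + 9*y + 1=-14*w^2 + 10*w + 8*y^2 + y*(18 - 9*w) + 4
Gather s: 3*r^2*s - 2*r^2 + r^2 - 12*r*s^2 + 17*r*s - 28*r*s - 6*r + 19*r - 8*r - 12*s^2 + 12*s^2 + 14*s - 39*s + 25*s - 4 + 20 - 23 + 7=-r^2 - 12*r*s^2 + 5*r + s*(3*r^2 - 11*r)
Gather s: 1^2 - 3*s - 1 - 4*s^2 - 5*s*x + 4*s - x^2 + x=-4*s^2 + s*(1 - 5*x) - x^2 + x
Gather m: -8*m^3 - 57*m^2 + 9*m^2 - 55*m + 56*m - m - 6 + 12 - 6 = -8*m^3 - 48*m^2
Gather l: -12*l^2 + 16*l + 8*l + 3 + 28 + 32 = -12*l^2 + 24*l + 63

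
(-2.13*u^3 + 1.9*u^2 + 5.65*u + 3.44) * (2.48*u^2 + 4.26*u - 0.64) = -5.2824*u^5 - 4.3618*u^4 + 23.4692*u^3 + 31.3842*u^2 + 11.0384*u - 2.2016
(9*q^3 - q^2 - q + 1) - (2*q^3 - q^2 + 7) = 7*q^3 - q - 6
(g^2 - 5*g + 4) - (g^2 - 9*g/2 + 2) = 2 - g/2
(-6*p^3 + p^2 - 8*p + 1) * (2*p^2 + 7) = -12*p^5 + 2*p^4 - 58*p^3 + 9*p^2 - 56*p + 7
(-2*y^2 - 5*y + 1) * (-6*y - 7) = 12*y^3 + 44*y^2 + 29*y - 7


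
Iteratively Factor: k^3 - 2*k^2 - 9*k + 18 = (k - 3)*(k^2 + k - 6) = (k - 3)*(k + 3)*(k - 2)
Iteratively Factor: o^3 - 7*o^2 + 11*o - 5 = (o - 5)*(o^2 - 2*o + 1) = (o - 5)*(o - 1)*(o - 1)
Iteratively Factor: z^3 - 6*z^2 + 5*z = (z)*(z^2 - 6*z + 5) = z*(z - 1)*(z - 5)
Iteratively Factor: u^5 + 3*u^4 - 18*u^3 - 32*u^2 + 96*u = (u - 2)*(u^4 + 5*u^3 - 8*u^2 - 48*u) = (u - 3)*(u - 2)*(u^3 + 8*u^2 + 16*u) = (u - 3)*(u - 2)*(u + 4)*(u^2 + 4*u) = u*(u - 3)*(u - 2)*(u + 4)*(u + 4)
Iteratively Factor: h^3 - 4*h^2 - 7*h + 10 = (h + 2)*(h^2 - 6*h + 5) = (h - 1)*(h + 2)*(h - 5)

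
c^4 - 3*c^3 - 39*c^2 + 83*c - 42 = (c - 7)*(c - 1)^2*(c + 6)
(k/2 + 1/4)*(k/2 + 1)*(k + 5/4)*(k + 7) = k^4/4 + 43*k^3/16 + 243*k^2/32 + 241*k/32 + 35/16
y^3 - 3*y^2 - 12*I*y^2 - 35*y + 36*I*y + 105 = (y - 3)*(y - 7*I)*(y - 5*I)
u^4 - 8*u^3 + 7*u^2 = u^2*(u - 7)*(u - 1)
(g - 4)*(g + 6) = g^2 + 2*g - 24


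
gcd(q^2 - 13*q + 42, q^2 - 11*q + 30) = q - 6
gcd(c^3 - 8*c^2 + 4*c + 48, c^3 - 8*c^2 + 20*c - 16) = c - 4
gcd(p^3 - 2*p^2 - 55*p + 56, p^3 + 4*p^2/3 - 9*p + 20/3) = p - 1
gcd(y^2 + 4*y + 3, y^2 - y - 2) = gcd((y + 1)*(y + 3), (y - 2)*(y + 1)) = y + 1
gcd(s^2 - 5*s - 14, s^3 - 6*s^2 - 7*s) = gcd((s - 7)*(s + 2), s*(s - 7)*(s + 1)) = s - 7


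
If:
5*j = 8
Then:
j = 8/5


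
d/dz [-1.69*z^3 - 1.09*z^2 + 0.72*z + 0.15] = -5.07*z^2 - 2.18*z + 0.72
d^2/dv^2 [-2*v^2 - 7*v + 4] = -4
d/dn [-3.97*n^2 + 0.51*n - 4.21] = 0.51 - 7.94*n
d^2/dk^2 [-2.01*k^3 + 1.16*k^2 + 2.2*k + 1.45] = 2.32 - 12.06*k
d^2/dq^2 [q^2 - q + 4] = 2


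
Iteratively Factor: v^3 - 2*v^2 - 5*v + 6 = (v - 1)*(v^2 - v - 6) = (v - 3)*(v - 1)*(v + 2)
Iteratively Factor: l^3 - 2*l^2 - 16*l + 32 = (l + 4)*(l^2 - 6*l + 8) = (l - 2)*(l + 4)*(l - 4)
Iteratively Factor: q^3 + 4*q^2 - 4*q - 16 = (q + 2)*(q^2 + 2*q - 8) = (q + 2)*(q + 4)*(q - 2)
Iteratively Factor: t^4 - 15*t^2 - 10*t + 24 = (t + 2)*(t^3 - 2*t^2 - 11*t + 12) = (t - 4)*(t + 2)*(t^2 + 2*t - 3) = (t - 4)*(t - 1)*(t + 2)*(t + 3)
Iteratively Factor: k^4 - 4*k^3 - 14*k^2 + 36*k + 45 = (k - 3)*(k^3 - k^2 - 17*k - 15) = (k - 3)*(k + 1)*(k^2 - 2*k - 15) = (k - 5)*(k - 3)*(k + 1)*(k + 3)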